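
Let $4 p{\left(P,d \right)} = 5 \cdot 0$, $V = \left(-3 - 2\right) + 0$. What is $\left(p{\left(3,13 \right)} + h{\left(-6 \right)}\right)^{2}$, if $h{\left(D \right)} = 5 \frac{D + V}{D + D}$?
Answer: $\frac{3025}{144} \approx 21.007$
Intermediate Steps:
$V = -5$ ($V = -5 + 0 = -5$)
$p{\left(P,d \right)} = 0$ ($p{\left(P,d \right)} = \frac{5 \cdot 0}{4} = \frac{1}{4} \cdot 0 = 0$)
$h{\left(D \right)} = \frac{5 \left(-5 + D\right)}{2 D}$ ($h{\left(D \right)} = 5 \frac{D - 5}{D + D} = 5 \frac{-5 + D}{2 D} = \frac{5 \left(-5 + D\right)}{2 D}$)
$\left(p{\left(3,13 \right)} + h{\left(-6 \right)}\right)^{2} = \left(0 + \frac{5 \left(-5 - 6\right)}{2 \left(-6\right)}\right)^{2} = \left(0 + \frac{5}{2} \left(- \frac{1}{6}\right) \left(-11\right)\right)^{2} = \left(0 + \frac{55}{12}\right)^{2} = \left(\frac{55}{12}\right)^{2} = \frac{3025}{144}$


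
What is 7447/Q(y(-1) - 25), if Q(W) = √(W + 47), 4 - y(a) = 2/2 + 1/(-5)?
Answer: 7447*√70/42 ≈ 1483.5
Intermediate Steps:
y(a) = 16/5 (y(a) = 4 - (2/2 + 1/(-5)) = 4 - (2*(½) + 1*(-⅕)) = 4 - (1 - ⅕) = 4 - 1*⅘ = 4 - ⅘ = 16/5)
Q(W) = √(47 + W)
7447/Q(y(-1) - 25) = 7447/(√(47 + (16/5 - 25))) = 7447/(√(47 - 109/5)) = 7447/(√(126/5)) = 7447/((3*√70/5)) = 7447*(√70/42) = 7447*√70/42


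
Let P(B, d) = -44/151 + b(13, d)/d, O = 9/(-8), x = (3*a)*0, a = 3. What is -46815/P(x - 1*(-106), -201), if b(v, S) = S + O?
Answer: -757803768/11561 ≈ -65548.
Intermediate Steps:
x = 0 (x = (3*3)*0 = 9*0 = 0)
O = -9/8 (O = 9*(-⅛) = -9/8 ≈ -1.1250)
b(v, S) = -9/8 + S (b(v, S) = S - 9/8 = -9/8 + S)
P(B, d) = -44/151 + (-9/8 + d)/d
-46815/P(x - 1*(-106), -201) = -46815*(-242808/(-1359 + 856*(-201))) = -46815*(-242808/(-1359 - 172056)) = -46815/((1/1208)*(-1/201)*(-173415)) = -46815/57805/80936 = -46815*80936/57805 = -757803768/11561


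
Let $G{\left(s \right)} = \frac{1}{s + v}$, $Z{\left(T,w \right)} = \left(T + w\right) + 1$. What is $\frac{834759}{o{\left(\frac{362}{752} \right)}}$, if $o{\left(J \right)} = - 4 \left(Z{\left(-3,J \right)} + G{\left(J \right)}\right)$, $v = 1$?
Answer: $\frac{43706311722}{176671} \approx 2.4739 \cdot 10^{5}$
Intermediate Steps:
$Z{\left(T,w \right)} = 1 + T + w$
$G{\left(s \right)} = \frac{1}{1 + s}$ ($G{\left(s \right)} = \frac{1}{s + 1} = \frac{1}{1 + s}$)
$o{\left(J \right)} = 8 - 4 J - \frac{4}{1 + J}$ ($o{\left(J \right)} = - 4 \left(\left(1 - 3 + J\right) + \frac{1}{1 + J}\right) = - 4 \left(\left(-2 + J\right) + \frac{1}{1 + J}\right) = - 4 \left(-2 + J + \frac{1}{1 + J}\right) = 8 - 4 J - \frac{4}{1 + J}$)
$\frac{834759}{o{\left(\frac{362}{752} \right)}} = \frac{834759}{4 \frac{1}{1 + \frac{362}{752}} \left(-1 + \left(1 + \frac{362}{752}\right) \left(2 - \frac{362}{752}\right)\right)} = \frac{834759}{4 \frac{1}{1 + 362 \cdot \frac{1}{752}} \left(-1 + \left(1 + 362 \cdot \frac{1}{752}\right) \left(2 - 362 \cdot \frac{1}{752}\right)\right)} = \frac{834759}{4 \frac{1}{1 + \frac{181}{376}} \left(-1 + \left(1 + \frac{181}{376}\right) \left(2 - \frac{181}{376}\right)\right)} = \frac{834759}{4 \frac{1}{\frac{557}{376}} \left(-1 + \frac{557 \left(2 - \frac{181}{376}\right)}{376}\right)} = \frac{834759}{4 \cdot \frac{376}{557} \left(-1 + \frac{557}{376} \cdot \frac{571}{376}\right)} = \frac{834759}{4 \cdot \frac{376}{557} \left(-1 + \frac{318047}{141376}\right)} = \frac{834759}{4 \cdot \frac{376}{557} \cdot \frac{176671}{141376}} = \frac{834759}{\frac{176671}{52358}} = 834759 \cdot \frac{52358}{176671} = \frac{43706311722}{176671}$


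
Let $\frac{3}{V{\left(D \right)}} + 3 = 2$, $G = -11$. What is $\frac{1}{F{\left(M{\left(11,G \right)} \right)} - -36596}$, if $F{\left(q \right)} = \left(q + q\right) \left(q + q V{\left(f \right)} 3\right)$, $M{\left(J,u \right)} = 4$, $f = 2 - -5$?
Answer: $\frac{1}{36340} \approx 2.7518 \cdot 10^{-5}$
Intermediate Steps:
$f = 7$ ($f = 2 + 5 = 7$)
$V{\left(D \right)} = -3$ ($V{\left(D \right)} = \frac{3}{-3 + 2} = \frac{3}{-1} = 3 \left(-1\right) = -3$)
$F{\left(q \right)} = - 16 q^{2}$ ($F{\left(q \right)} = \left(q + q\right) \left(q + q \left(-3\right) 3\right) = 2 q \left(q + - 3 q 3\right) = 2 q \left(q - 9 q\right) = 2 q \left(- 8 q\right) = - 16 q^{2}$)
$\frac{1}{F{\left(M{\left(11,G \right)} \right)} - -36596} = \frac{1}{- 16 \cdot 4^{2} - -36596} = \frac{1}{\left(-16\right) 16 + 36596} = \frac{1}{-256 + 36596} = \frac{1}{36340}$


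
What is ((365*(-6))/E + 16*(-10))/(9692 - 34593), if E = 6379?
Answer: 1022830/158843479 ≈ 0.0064392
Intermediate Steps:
((365*(-6))/E + 16*(-10))/(9692 - 34593) = ((365*(-6))/6379 + 16*(-10))/(9692 - 34593) = (-2190*1/6379 - 160)/(-24901) = (-2190/6379 - 160)*(-1/24901) = -1022830/6379*(-1/24901) = 1022830/158843479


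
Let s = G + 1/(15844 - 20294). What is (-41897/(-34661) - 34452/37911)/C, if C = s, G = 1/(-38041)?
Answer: -22244639058589250/18611527822987 ≈ -1195.2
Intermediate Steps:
G = -1/38041 ≈ -2.6287e-5
s = -42491/169282450 (s = -1/38041 + 1/(15844 - 20294) = -1/38041 + 1/(-4450) = -1/38041 - 1/4450 = -42491/169282450 ≈ -0.00025101)
C = -42491/169282450 ≈ -0.00025101
(-41897/(-34661) - 34452/37911)/C = (-41897/(-34661) - 34452/37911)/(-42491/169282450) = (-41897*(-1/34661) - 34452*1/37911)*(-169282450/42491) = (41897/34661 - 11484/12637)*(-169282450/42491) = (131405465/438011057)*(-169282450/42491) = -22244639058589250/18611527822987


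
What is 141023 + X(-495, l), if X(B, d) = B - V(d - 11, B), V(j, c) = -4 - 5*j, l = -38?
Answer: 140287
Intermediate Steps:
X(B, d) = -51 + B + 5*d (X(B, d) = B - (-4 - 5*(d - 11)) = B - (-4 - 5*(-11 + d)) = B - (-4 + (55 - 5*d)) = B - (51 - 5*d) = B + (-51 + 5*d) = -51 + B + 5*d)
141023 + X(-495, l) = 141023 + (-51 - 495 + 5*(-38)) = 141023 + (-51 - 495 - 190) = 141023 - 736 = 140287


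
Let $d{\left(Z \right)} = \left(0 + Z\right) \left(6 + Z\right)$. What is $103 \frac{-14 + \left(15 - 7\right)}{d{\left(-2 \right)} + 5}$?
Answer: $206$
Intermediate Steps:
$d{\left(Z \right)} = Z \left(6 + Z\right)$
$103 \frac{-14 + \left(15 - 7\right)}{d{\left(-2 \right)} + 5} = 103 \frac{-14 + \left(15 - 7\right)}{- 2 \left(6 - 2\right) + 5} = 103 \frac{-14 + \left(15 - 7\right)}{\left(-2\right) 4 + 5} = 103 \frac{-14 + 8}{-8 + 5} = 103 \left(- \frac{6}{-3}\right) = 103 \left(\left(-6\right) \left(- \frac{1}{3}\right)\right) = 103 \cdot 2 = 206$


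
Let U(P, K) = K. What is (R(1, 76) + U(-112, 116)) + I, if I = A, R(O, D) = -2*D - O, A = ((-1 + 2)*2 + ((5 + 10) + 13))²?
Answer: 863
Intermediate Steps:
A = 900 (A = (1*2 + (15 + 13))² = (2 + 28)² = 30² = 900)
R(O, D) = -O - 2*D
I = 900
(R(1, 76) + U(-112, 116)) + I = ((-1*1 - 2*76) + 116) + 900 = ((-1 - 152) + 116) + 900 = (-153 + 116) + 900 = -37 + 900 = 863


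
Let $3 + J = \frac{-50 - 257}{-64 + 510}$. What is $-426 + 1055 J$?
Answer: $- \frac{1925471}{446} \approx -4317.2$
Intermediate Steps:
$J = - \frac{1645}{446}$ ($J = -3 + \frac{-50 - 257}{-64 + 510} = -3 - \frac{307}{446} = - \frac{1645}{446} \approx -3.6883$)
$-426 + 1055 J = -426 + 1055 \left(- \frac{1645}{446}\right) = -426 - \frac{1735475}{446} = - \frac{1925471}{446}$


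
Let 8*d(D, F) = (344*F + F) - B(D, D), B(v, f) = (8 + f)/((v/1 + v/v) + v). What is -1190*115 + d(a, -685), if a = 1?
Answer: -166391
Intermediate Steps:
B(v, f) = (8 + f)/(1 + 2*v) (B(v, f) = (8 + f)/((v*1 + 1) + v) = (8 + f)/((v + 1) + v) = (8 + f)/((1 + v) + v) = (8 + f)/(1 + 2*v))
d(D, F) = 345*F/8 - (8 + D)/(8*(1 + 2*D)) (d(D, F) = ((344*F + F) - (8 + D)/(1 + 2*D))/8 = (345*F - (8 + D)/(1 + 2*D))/8 = 345*F/8 - (8 + D)/(8*(1 + 2*D)))
-1190*115 + d(a, -685) = -1190*115 + (-8 - 1*1 + 345*(-685)*(1 + 2*1))/(8*(1 + 2*1)) = -136850 + (-8 - 1 + 345*(-685)*(1 + 2))/(8*(1 + 2)) = -136850 + (⅛)*(-8 - 1 + 345*(-685)*3)/3 = -136850 + (⅛)*(⅓)*(-8 - 1 - 708975) = -136850 + (⅛)*(⅓)*(-708984) = -136850 - 29541 = -166391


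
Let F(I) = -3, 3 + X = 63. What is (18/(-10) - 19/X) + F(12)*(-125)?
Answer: 22373/60 ≈ 372.88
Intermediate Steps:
X = 60 (X = -3 + 63 = 60)
(18/(-10) - 19/X) + F(12)*(-125) = (18/(-10) - 19/60) - 3*(-125) = (18*(-⅒) - 19*1/60) + 375 = (-9/5 - 19/60) + 375 = -127/60 + 375 = 22373/60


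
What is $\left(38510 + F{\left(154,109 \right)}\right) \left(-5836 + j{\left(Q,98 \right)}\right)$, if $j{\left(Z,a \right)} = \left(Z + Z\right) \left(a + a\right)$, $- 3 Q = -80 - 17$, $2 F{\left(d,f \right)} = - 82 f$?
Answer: $232795052$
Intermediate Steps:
$F{\left(d,f \right)} = - 41 f$ ($F{\left(d,f \right)} = \frac{\left(-82\right) f}{2} = - 41 f$)
$Q = \frac{97}{3}$ ($Q = - \frac{-80 - 17}{3} = \left(- \frac{1}{3}\right) \left(-97\right) = \frac{97}{3} \approx 32.333$)
$j{\left(Z,a \right)} = 4 Z a$ ($j{\left(Z,a \right)} = 2 Z 2 a = 4 Z a$)
$\left(38510 + F{\left(154,109 \right)}\right) \left(-5836 + j{\left(Q,98 \right)}\right) = \left(38510 - 4469\right) \left(-5836 + 4 \cdot \frac{97}{3} \cdot 98\right) = \left(38510 - 4469\right) \left(-5836 + \frac{38024}{3}\right) = 34041 \cdot \frac{20516}{3} = 232795052$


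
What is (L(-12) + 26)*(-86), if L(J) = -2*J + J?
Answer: -3268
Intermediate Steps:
L(J) = -J
(L(-12) + 26)*(-86) = (-1*(-12) + 26)*(-86) = (12 + 26)*(-86) = 38*(-86) = -3268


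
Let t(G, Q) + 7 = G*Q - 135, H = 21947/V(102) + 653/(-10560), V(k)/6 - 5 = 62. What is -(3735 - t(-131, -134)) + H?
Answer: 9715334009/707520 ≈ 13732.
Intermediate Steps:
V(k) = 402 (V(k) = 30 + 6*62 = 30 + 372 = 402)
H = 38582969/707520 (H = 21947/402 + 653/(-10560) = 21947*(1/402) + 653*(-1/10560) = 21947/402 - 653/10560 = 38582969/707520 ≈ 54.533)
t(G, Q) = -142 + G*Q (t(G, Q) = -7 + (G*Q - 135) = -7 + (-135 + G*Q) = -142 + G*Q)
-(3735 - t(-131, -134)) + H = -(3735 - (-142 - 131*(-134))) + 38582969/707520 = -(3735 - (-142 + 17554)) + 38582969/707520 = -(3735 - 1*17412) + 38582969/707520 = -(3735 - 17412) + 38582969/707520 = -1*(-13677) + 38582969/707520 = 13677 + 38582969/707520 = 9715334009/707520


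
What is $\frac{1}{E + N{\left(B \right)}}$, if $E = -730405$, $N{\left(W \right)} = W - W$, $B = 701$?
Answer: $- \frac{1}{730405} \approx -1.3691 \cdot 10^{-6}$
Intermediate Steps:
$N{\left(W \right)} = 0$
$\frac{1}{E + N{\left(B \right)}} = \frac{1}{-730405 + 0} = \frac{1}{-730405} = - \frac{1}{730405}$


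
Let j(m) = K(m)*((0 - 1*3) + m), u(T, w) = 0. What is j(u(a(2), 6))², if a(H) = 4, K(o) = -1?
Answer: 9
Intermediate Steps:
j(m) = 3 - m (j(m) = -((0 - 1*3) + m) = -((0 - 3) + m) = -(-3 + m) = 3 - m)
j(u(a(2), 6))² = (3 - 1*0)² = (3 + 0)² = 3² = 9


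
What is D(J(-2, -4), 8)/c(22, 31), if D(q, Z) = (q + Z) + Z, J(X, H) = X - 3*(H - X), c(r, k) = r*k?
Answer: 10/341 ≈ 0.029326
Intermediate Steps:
c(r, k) = k*r
J(X, H) = -3*H + 4*X (J(X, H) = X + (-3*H + 3*X) = -3*H + 4*X)
D(q, Z) = q + 2*Z (D(q, Z) = (Z + q) + Z = q + 2*Z)
D(J(-2, -4), 8)/c(22, 31) = ((-3*(-4) + 4*(-2)) + 2*8)/((31*22)) = ((12 - 8) + 16)/682 = (4 + 16)*(1/682) = 20*(1/682) = 10/341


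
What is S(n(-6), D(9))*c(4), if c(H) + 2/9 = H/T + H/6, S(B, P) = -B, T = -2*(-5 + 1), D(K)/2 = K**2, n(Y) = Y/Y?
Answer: -17/18 ≈ -0.94444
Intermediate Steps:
n(Y) = 1
D(K) = 2*K**2
T = 8 (T = -2*(-4) = 8)
c(H) = -2/9 + 7*H/24 (c(H) = -2/9 + (H/8 + H/6) = -2/9 + 7*H/24)
S(n(-6), D(9))*c(4) = (-1*1)*(-2/9 + (7/24)*4) = -(-2/9 + 7/6) = -1*17/18 = -17/18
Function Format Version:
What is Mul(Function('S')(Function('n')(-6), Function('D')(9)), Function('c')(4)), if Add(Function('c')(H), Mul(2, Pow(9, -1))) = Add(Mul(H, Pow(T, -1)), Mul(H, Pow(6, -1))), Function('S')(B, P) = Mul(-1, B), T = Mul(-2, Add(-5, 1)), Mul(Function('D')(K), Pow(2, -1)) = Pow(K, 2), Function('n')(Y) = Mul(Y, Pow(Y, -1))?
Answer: Rational(-17, 18) ≈ -0.94444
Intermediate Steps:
Function('n')(Y) = 1
Function('D')(K) = Mul(2, Pow(K, 2))
T = 8 (T = Mul(-2, -4) = 8)
Function('c')(H) = Add(Rational(-2, 9), Mul(Rational(7, 24), H)) (Function('c')(H) = Add(Rational(-2, 9), Add(Mul(H, Pow(8, -1)), Mul(H, Pow(6, -1)))) = Add(Rational(-2, 9), Add(Mul(H, Rational(1, 8)), Mul(H, Rational(1, 6)))) = Add(Rational(-2, 9), Add(Mul(Rational(1, 8), H), Mul(Rational(1, 6), H))) = Add(Rational(-2, 9), Mul(Rational(7, 24), H)))
Mul(Function('S')(Function('n')(-6), Function('D')(9)), Function('c')(4)) = Mul(Mul(-1, 1), Add(Rational(-2, 9), Mul(Rational(7, 24), 4))) = Mul(-1, Add(Rational(-2, 9), Rational(7, 6))) = Mul(-1, Rational(17, 18)) = Rational(-17, 18)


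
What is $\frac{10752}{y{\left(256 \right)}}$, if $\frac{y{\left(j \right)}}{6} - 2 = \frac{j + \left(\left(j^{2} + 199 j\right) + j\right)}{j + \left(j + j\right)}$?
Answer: $\frac{5376}{463} \approx 11.611$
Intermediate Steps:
$y{\left(j \right)} = 12 + \frac{2 \left(j^{2} + 201 j\right)}{j}$ ($y{\left(j \right)} = 12 + 6 \frac{j + \left(\left(j^{2} + 199 j\right) + j\right)}{j + \left(j + j\right)} = 12 + 6 \frac{j + \left(j^{2} + 200 j\right)}{j + 2 j} = 12 + 6 \frac{j^{2} + 201 j}{3 j} = 12 + \frac{2 \left(j^{2} + 201 j\right)}{j}$)
$\frac{10752}{y{\left(256 \right)}} = \frac{10752}{414 + 2 \cdot 256} = \frac{10752}{414 + 512} = \frac{10752}{926} = 10752 \cdot \frac{1}{926} = \frac{5376}{463}$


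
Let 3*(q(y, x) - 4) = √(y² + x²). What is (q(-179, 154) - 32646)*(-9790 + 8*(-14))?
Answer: 323221084 - 9902*√55757/3 ≈ 3.2244e+8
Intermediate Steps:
q(y, x) = 4 + √(x² + y²)/3 (q(y, x) = 4 + √(y² + x²)/3 = 4 + √(x² + y²)/3)
(q(-179, 154) - 32646)*(-9790 + 8*(-14)) = ((4 + √(154² + (-179)²)/3) - 32646)*(-9790 + 8*(-14)) = ((4 + √(23716 + 32041)/3) - 32646)*(-9790 - 112) = ((4 + √55757/3) - 32646)*(-9902) = (-32642 + √55757/3)*(-9902) = 323221084 - 9902*√55757/3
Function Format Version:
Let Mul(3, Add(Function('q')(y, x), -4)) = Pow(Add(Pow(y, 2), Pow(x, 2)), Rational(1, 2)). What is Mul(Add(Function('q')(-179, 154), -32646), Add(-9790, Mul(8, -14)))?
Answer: Add(323221084, Mul(Rational(-9902, 3), Pow(55757, Rational(1, 2)))) ≈ 3.2244e+8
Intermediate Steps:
Function('q')(y, x) = Add(4, Mul(Rational(1, 3), Pow(Add(Pow(x, 2), Pow(y, 2)), Rational(1, 2)))) (Function('q')(y, x) = Add(4, Mul(Rational(1, 3), Pow(Add(Pow(y, 2), Pow(x, 2)), Rational(1, 2)))) = Add(4, Mul(Rational(1, 3), Pow(Add(Pow(x, 2), Pow(y, 2)), Rational(1, 2)))))
Mul(Add(Function('q')(-179, 154), -32646), Add(-9790, Mul(8, -14))) = Mul(Add(Add(4, Mul(Rational(1, 3), Pow(Add(Pow(154, 2), Pow(-179, 2)), Rational(1, 2)))), -32646), Add(-9790, Mul(8, -14))) = Mul(Add(Add(4, Mul(Rational(1, 3), Pow(Add(23716, 32041), Rational(1, 2)))), -32646), Add(-9790, -112)) = Mul(Add(Add(4, Mul(Rational(1, 3), Pow(55757, Rational(1, 2)))), -32646), -9902) = Mul(Add(-32642, Mul(Rational(1, 3), Pow(55757, Rational(1, 2)))), -9902) = Add(323221084, Mul(Rational(-9902, 3), Pow(55757, Rational(1, 2))))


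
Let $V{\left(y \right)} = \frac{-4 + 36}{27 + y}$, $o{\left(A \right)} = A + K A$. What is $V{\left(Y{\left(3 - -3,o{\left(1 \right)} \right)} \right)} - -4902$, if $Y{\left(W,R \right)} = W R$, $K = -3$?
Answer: $\frac{73562}{15} \approx 4904.1$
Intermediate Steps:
$o{\left(A \right)} = - 2 A$ ($o{\left(A \right)} = A - 3 A = - 2 A$)
$Y{\left(W,R \right)} = R W$
$V{\left(y \right)} = \frac{32}{27 + y}$
$V{\left(Y{\left(3 - -3,o{\left(1 \right)} \right)} \right)} - -4902 = \frac{32}{27 + \left(-2\right) 1 \left(3 - -3\right)} - -4902 = \frac{32}{27 - 2 \left(3 + 3\right)} + 4902 = \frac{32}{27 - 12} + 4902 = \frac{32}{15} + 4902 = \frac{73562}{15}$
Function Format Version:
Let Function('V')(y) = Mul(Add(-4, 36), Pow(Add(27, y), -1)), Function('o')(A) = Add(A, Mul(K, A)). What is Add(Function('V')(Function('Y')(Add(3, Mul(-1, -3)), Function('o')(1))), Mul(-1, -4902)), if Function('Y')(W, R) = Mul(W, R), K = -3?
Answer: Rational(73562, 15) ≈ 4904.1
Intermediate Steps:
Function('o')(A) = Mul(-2, A) (Function('o')(A) = Add(A, Mul(-3, A)) = Mul(-2, A))
Function('Y')(W, R) = Mul(R, W)
Function('V')(y) = Mul(32, Pow(Add(27, y), -1))
Add(Function('V')(Function('Y')(Add(3, Mul(-1, -3)), Function('o')(1))), Mul(-1, -4902)) = Add(Mul(32, Pow(Add(27, Mul(Mul(-2, 1), Add(3, Mul(-1, -3)))), -1)), Mul(-1, -4902)) = Add(Mul(32, Pow(Add(27, Mul(-2, Add(3, 3))), -1)), 4902) = Add(Mul(32, Pow(Add(27, Mul(-2, 6)), -1)), 4902) = Add(Mul(32, Pow(Add(27, -12), -1)), 4902) = Add(Mul(32, Pow(15, -1)), 4902) = Add(Mul(32, Rational(1, 15)), 4902) = Add(Rational(32, 15), 4902) = Rational(73562, 15)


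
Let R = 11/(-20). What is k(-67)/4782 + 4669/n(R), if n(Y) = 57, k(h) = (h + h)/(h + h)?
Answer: 7442405/90858 ≈ 81.912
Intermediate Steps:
k(h) = 1 (k(h) = (2*h)/((2*h)) = (2*h)*(1/(2*h)) = 1)
R = -11/20 (R = 11*(-1/20) = -11/20 ≈ -0.55000)
k(-67)/4782 + 4669/n(R) = 1/4782 + 4669/57 = 7442405/90858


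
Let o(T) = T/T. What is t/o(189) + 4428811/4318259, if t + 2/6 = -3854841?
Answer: -49938596557283/12954777 ≈ -3.8548e+6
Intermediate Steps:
o(T) = 1
t = -11564524/3 (t = -⅓ - 3854841 = -11564524/3 ≈ -3.8548e+6)
t/o(189) + 4428811/4318259 = -11564524/3/1 + 4428811/4318259 = -11564524/3*1 + 4428811*(1/4318259) = -11564524/3 + 4428811/4318259 = -49938596557283/12954777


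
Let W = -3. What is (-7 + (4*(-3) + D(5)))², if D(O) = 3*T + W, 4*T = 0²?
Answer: 484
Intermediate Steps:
T = 0 (T = (¼)*0² = (¼)*0 = 0)
D(O) = -3 (D(O) = 3*0 - 3 = 0 - 3 = -3)
(-7 + (4*(-3) + D(5)))² = (-7 + (4*(-3) - 3))² = (-7 + (-12 - 3))² = (-7 - 15)² = (-22)² = 484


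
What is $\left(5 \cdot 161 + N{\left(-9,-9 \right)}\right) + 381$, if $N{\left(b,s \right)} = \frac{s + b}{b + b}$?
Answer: $1187$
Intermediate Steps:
$N{\left(b,s \right)} = \frac{b + s}{2 b}$
$\left(5 \cdot 161 + N{\left(-9,-9 \right)}\right) + 381 = \left(5 \cdot 161 + \frac{-9 - 9}{2 \left(-9\right)}\right) + 381 = \left(805 + \frac{1}{2} \left(- \frac{1}{9}\right) \left(-18\right)\right) + 381 = \left(805 + 1\right) + 381 = 806 + 381 = 1187$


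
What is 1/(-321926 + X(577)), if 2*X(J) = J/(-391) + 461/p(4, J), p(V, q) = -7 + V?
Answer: -1173/377710189 ≈ -3.1056e-6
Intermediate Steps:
X(J) = -461/6 - J/782 (X(J) = (J/(-391) + 461/(-7 + 4))/2 = (J*(-1/391) + 461/(-3))/2 = (-J/391 + 461*(-⅓))/2 = (-J/391 - 461/3)/2 = (-461/3 - J/391)/2 = -461/6 - J/782)
1/(-321926 + X(577)) = 1/(-321926 + (-461/6 - 1/782*577)) = 1/(-321926 + (-461/6 - 577/782)) = 1/(-321926 - 90991/1173) = 1/(-377710189/1173) = -1173/377710189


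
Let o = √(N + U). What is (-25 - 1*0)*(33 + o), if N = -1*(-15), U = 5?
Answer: -825 - 50*√5 ≈ -936.80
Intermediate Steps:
N = 15
o = 2*√5 (o = √(15 + 5) = √20 = 2*√5 ≈ 4.4721)
(-25 - 1*0)*(33 + o) = (-25 - 1*0)*(33 + 2*√5) = (-25 + 0)*(33 + 2*√5) = -25*(33 + 2*√5) = -825 - 50*√5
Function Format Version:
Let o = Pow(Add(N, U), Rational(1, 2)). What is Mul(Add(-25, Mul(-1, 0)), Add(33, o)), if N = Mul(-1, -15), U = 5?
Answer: Add(-825, Mul(-50, Pow(5, Rational(1, 2)))) ≈ -936.80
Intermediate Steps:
N = 15
o = Mul(2, Pow(5, Rational(1, 2))) (o = Pow(Add(15, 5), Rational(1, 2)) = Pow(20, Rational(1, 2)) = Mul(2, Pow(5, Rational(1, 2))) ≈ 4.4721)
Mul(Add(-25, Mul(-1, 0)), Add(33, o)) = Mul(Add(-25, Mul(-1, 0)), Add(33, Mul(2, Pow(5, Rational(1, 2))))) = Mul(Add(-25, 0), Add(33, Mul(2, Pow(5, Rational(1, 2))))) = Mul(-25, Add(33, Mul(2, Pow(5, Rational(1, 2))))) = Add(-825, Mul(-50, Pow(5, Rational(1, 2))))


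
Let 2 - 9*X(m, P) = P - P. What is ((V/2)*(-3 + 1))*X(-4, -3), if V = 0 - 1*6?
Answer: 4/3 ≈ 1.3333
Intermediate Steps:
V = -6 (V = 0 - 6 = -6)
X(m, P) = 2/9 (X(m, P) = 2/9 - (P - P)/9 = 2/9 - ⅑*0 = 2/9 + 0 = 2/9)
((V/2)*(-3 + 1))*X(-4, -3) = ((-6/2)*(-3 + 1))*(2/9) = (-6*½*(-2))*(2/9) = -3*(-2)*(2/9) = 6*(2/9) = 4/3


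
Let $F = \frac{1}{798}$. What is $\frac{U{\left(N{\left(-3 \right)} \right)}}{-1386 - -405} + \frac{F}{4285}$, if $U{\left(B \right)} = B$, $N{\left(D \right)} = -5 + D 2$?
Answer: $\frac{12538237}{1118153610} \approx 0.011213$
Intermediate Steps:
$N{\left(D \right)} = -5 + 2 D$
$F = \frac{1}{798} \approx 0.0012531$
$\frac{U{\left(N{\left(-3 \right)} \right)}}{-1386 - -405} + \frac{F}{4285} = \frac{-5 + 2 \left(-3\right)}{-1386 - -405} + \frac{1}{798 \cdot 4285} = \frac{-5 - 6}{-1386 + 405} + \frac{1}{798} \cdot \frac{1}{4285} = - \frac{11}{-981} + \frac{1}{3419430} = \left(-11\right) \left(- \frac{1}{981}\right) + \frac{1}{3419430} = \frac{11}{981} + \frac{1}{3419430} = \frac{12538237}{1118153610}$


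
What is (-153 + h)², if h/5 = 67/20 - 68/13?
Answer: 71318025/2704 ≈ 26375.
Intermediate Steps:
h = -489/52 (h = 5*(67/20 - 68/13) = 5*(-489/260) = -489/52 ≈ -9.4038)
(-153 + h)² = (-153 - 489/52)² = (-8445/52)² = 71318025/2704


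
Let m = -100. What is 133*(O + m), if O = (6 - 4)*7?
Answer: -11438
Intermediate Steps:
O = 14 (O = 2*7 = 14)
133*(O + m) = 133*(14 - 100) = 133*(-86) = -11438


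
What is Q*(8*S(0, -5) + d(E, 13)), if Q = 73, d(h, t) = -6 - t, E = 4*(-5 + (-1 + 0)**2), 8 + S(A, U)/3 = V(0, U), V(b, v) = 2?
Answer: -11899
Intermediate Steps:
S(A, U) = -18 (S(A, U) = -24 + 3*2 = -24 + 6 = -18)
E = -16 (E = 4*(-5 + (-1)**2) = 4*(-5 + 1) = 4*(-4) = -16)
Q*(8*S(0, -5) + d(E, 13)) = 73*(8*(-18) + (-6 - 1*13)) = 73*(-144 + (-6 - 13)) = 73*(-144 - 19) = 73*(-163) = -11899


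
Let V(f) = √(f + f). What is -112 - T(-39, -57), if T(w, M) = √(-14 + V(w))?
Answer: -112 - √(-14 + I*√78) ≈ -113.13 - 3.9085*I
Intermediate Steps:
V(f) = √2*√f (V(f) = √(2*f) = √2*√f)
T(w, M) = √(-14 + √2*√w)
-112 - T(-39, -57) = -112 - √(-14 + √2*√(-39)) = -112 - √(-14 + √2*(I*√39)) = -112 - √(-14 + I*√78)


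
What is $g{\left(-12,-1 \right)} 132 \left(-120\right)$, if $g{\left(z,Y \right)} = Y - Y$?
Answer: $0$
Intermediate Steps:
$g{\left(z,Y \right)} = 0$
$g{\left(-12,-1 \right)} 132 \left(-120\right) = 0 \cdot 132 \left(-120\right) = 0 \left(-120\right) = 0$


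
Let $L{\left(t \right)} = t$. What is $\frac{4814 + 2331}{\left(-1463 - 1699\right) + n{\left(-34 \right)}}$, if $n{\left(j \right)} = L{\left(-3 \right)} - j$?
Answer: $- \frac{7145}{3131} \approx -2.282$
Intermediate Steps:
$n{\left(j \right)} = -3 - j$
$\frac{4814 + 2331}{\left(-1463 - 1699\right) + n{\left(-34 \right)}} = \frac{4814 + 2331}{\left(-1463 - 1699\right) - -31} = \frac{7145}{-3162 + \left(-3 + 34\right)} = \frac{7145}{-3162 + 31} = \frac{7145}{-3131} = 7145 \left(- \frac{1}{3131}\right) = - \frac{7145}{3131}$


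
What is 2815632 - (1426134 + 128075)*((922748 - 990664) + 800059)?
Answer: -1137900424255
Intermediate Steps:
2815632 - (1426134 + 128075)*((922748 - 990664) + 800059) = 2815632 - 1554209*(-67916 + 800059) = 2815632 - 1554209*732143 = 2815632 - 1*1137903239887 = 2815632 - 1137903239887 = -1137900424255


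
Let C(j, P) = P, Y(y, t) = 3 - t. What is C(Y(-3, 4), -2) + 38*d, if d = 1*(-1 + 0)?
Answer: -40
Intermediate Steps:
d = -1 (d = 1*(-1) = -1)
C(Y(-3, 4), -2) + 38*d = -2 + 38*(-1) = -2 - 38 = -40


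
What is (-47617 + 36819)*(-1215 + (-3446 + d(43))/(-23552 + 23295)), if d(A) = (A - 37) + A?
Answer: 3335048684/257 ≈ 1.2977e+7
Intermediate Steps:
d(A) = -37 + 2*A (d(A) = (-37 + A) + A = -37 + 2*A)
(-47617 + 36819)*(-1215 + (-3446 + d(43))/(-23552 + 23295)) = (-47617 + 36819)*(-1215 + (-3446 + (-37 + 2*43))/(-23552 + 23295)) = -10798*(-1215 + (-3446 + (-37 + 86))/(-257)) = -10798*(-1215 + (-3446 + 49)*(-1/257)) = -10798*(-1215 - 3397*(-1/257)) = -10798*(-1215 + 3397/257) = -10798*(-308858/257) = 3335048684/257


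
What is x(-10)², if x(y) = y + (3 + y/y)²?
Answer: 36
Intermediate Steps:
x(y) = 16 + y (x(y) = y + (3 + 1)² = y + 4² = y + 16 = 16 + y)
x(-10)² = (16 - 10)² = 6² = 36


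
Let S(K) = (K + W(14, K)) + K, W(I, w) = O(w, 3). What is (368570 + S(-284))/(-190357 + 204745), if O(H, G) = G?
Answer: 33455/1308 ≈ 25.577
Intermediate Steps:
W(I, w) = 3
S(K) = 3 + 2*K (S(K) = (K + 3) + K = (3 + K) + K = 3 + 2*K)
(368570 + S(-284))/(-190357 + 204745) = (368570 + (3 + 2*(-284)))/(-190357 + 204745) = (368570 + (3 - 568))/14388 = (368570 - 565)*(1/14388) = 368005*(1/14388) = 33455/1308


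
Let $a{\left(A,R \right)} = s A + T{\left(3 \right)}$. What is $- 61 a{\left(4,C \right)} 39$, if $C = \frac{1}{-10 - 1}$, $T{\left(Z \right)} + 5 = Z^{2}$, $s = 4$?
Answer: $-47580$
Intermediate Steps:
$T{\left(Z \right)} = -5 + Z^{2}$
$C = - \frac{1}{11}$ ($C = \frac{1}{-11} = - \frac{1}{11} \approx -0.090909$)
$a{\left(A,R \right)} = 4 + 4 A$ ($a{\left(A,R \right)} = 4 A - \left(5 - 3^{2}\right) = 4 A + \left(-5 + 9\right) = 4 A + 4 = 4 + 4 A$)
$- 61 a{\left(4,C \right)} 39 = - 61 \left(4 + 4 \cdot 4\right) 39 = - 61 \left(4 + 16\right) 39 = \left(-61\right) 20 \cdot 39 = \left(-1220\right) 39 = -47580$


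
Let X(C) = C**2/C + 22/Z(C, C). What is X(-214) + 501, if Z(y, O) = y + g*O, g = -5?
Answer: 122847/428 ≈ 287.03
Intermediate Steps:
Z(y, O) = y - 5*O
X(C) = C - 11/(2*C) (X(C) = C**2/C + 22/(C - 5*C) = C + 22/((-4*C)) = C + 22*(-1/(4*C)) = C - 11/(2*C))
X(-214) + 501 = (-214 - 11/2/(-214)) + 501 = (-214 - 11/2*(-1/214)) + 501 = (-214 + 11/428) + 501 = -91581/428 + 501 = 122847/428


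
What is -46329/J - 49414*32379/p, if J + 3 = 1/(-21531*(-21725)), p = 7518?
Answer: -347049509158770449/1758313503772 ≈ -1.9738e+5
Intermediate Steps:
J = -1403282924/467760975 (J = -3 + 1/(-21531*(-21725)) = -3 - 1/21531*(-1/21725) = -3 + 1/467760975 = -1403282924/467760975 ≈ -3.0000)
-46329/J - 49414*32379/p = -46329/(-1403282924/467760975) - 49414/(7518/32379) = -46329*(-467760975/1403282924) - 49414/(7518*(1/32379)) = 21670898210775/1403282924 - 49414/2506/10793 = 21670898210775/1403282924 - 49414*10793/2506 = 21670898210775/1403282924 - 266662651/1253 = -347049509158770449/1758313503772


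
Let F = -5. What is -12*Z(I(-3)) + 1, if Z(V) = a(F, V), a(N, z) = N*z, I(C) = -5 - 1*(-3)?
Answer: -119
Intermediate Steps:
I(C) = -2 (I(C) = -5 + 3 = -2)
Z(V) = -5*V
-12*Z(I(-3)) + 1 = -(-60)*(-2) + 1 = -12*10 + 1 = -120 + 1 = -119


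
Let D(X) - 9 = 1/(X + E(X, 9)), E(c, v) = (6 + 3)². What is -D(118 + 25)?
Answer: -2017/224 ≈ -9.0045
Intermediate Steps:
E(c, v) = 81 (E(c, v) = 9² = 81)
D(X) = 9 + 1/(81 + X) (D(X) = 9 + 1/(X + 81) = 9 + 1/(81 + X))
-D(118 + 25) = -(730 + 9*(118 + 25))/(81 + (118 + 25)) = -(730 + 9*143)/(81 + 143) = -(730 + 1287)/224 = -2017/224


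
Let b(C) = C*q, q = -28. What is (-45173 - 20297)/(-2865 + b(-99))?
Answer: 65470/93 ≈ 703.98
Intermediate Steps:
b(C) = -28*C (b(C) = C*(-28) = -28*C)
(-45173 - 20297)/(-2865 + b(-99)) = (-45173 - 20297)/(-2865 - 28*(-99)) = -65470/(-2865 + 2772) = -65470/(-93) = -65470*(-1/93) = 65470/93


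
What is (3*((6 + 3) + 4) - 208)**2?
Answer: 28561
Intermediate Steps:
(3*((6 + 3) + 4) - 208)**2 = (3*(9 + 4) - 208)**2 = (3*13 - 208)**2 = (39 - 208)**2 = (-169)**2 = 28561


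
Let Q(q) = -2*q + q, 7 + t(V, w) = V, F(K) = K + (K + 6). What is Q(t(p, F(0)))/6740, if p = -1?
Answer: 2/1685 ≈ 0.0011869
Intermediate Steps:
F(K) = 6 + 2*K (F(K) = K + (6 + K) = 6 + 2*K)
t(V, w) = -7 + V
Q(q) = -q
Q(t(p, F(0)))/6740 = -(-7 - 1)/6740 = -1*(-8)*(1/6740) = 8*(1/6740) = 2/1685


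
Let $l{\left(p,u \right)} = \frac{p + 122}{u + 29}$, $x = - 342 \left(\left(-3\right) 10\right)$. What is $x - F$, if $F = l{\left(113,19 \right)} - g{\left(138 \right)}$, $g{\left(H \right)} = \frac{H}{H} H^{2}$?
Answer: $\frac{1406357}{48} \approx 29299.0$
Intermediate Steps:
$x = 10260$ ($x = \left(-342\right) \left(-30\right) = 10260$)
$l{\left(p,u \right)} = \frac{122 + p}{29 + u}$
$g{\left(H \right)} = H^{2}$ ($g{\left(H \right)} = 1 H^{2} = H^{2}$)
$F = - \frac{913877}{48}$ ($F = \frac{122 + 113}{29 + 19} - 138^{2} = \frac{1}{48} \cdot 235 - 19044 = \frac{235}{48} - 19044 = - \frac{913877}{48} \approx -19039.0$)
$x - F = 10260 - - \frac{913877}{48} = 10260 + \frac{913877}{48} = \frac{1406357}{48}$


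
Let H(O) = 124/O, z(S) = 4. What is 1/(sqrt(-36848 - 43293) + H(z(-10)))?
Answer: 31/81102 - I*sqrt(80141)/81102 ≈ 0.00038223 - 0.0034906*I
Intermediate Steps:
1/(sqrt(-36848 - 43293) + H(z(-10))) = 1/(sqrt(-36848 - 43293) + 124/4) = 1/(sqrt(-80141) + 124*(1/4)) = 1/(I*sqrt(80141) + 31) = 1/(31 + I*sqrt(80141))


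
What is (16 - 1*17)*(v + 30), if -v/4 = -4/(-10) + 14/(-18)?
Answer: -1418/45 ≈ -31.511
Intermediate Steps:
v = 68/45 (v = -4*(-4/(-10) + 14/(-18)) = -4*(-4*(-⅒) + 14*(-1/18)) = -4*(⅖ - 7/9) = -4*(-17/45) = 68/45 ≈ 1.5111)
(16 - 1*17)*(v + 30) = (16 - 1*17)*(68/45 + 30) = (16 - 17)*(1418/45) = -1*1418/45 = -1418/45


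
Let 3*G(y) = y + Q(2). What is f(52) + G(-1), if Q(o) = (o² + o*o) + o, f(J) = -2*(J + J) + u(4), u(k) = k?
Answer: -201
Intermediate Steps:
f(J) = 4 - 4*J (f(J) = -2*(J + J) + 4 = -4*J + 4 = 4 - 4*J)
Q(o) = o + 2*o² (Q(o) = (o² + o²) + o = 2*o² + o = o + 2*o²)
G(y) = 10/3 + y/3 (G(y) = (y + 2*(1 + 2*2))/3 = (y + 2*(1 + 4))/3 = (y + 2*5)/3 = (y + 10)/3 = (10 + y)/3 = 10/3 + y/3)
f(52) + G(-1) = (4 - 4*52) + (10/3 + (⅓)*(-1)) = (4 - 208) + (10/3 - ⅓) = -204 + 3 = -201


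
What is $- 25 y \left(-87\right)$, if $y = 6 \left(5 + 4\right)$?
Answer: $117450$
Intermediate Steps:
$y = 54$ ($y = 6 \cdot 9 = 54$)
$- 25 y \left(-87\right) = \left(-25\right) 54 \left(-87\right) = \left(-1350\right) \left(-87\right) = 117450$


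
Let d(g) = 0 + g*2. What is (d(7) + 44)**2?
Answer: 3364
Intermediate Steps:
d(g) = 2*g (d(g) = 0 + 2*g = 2*g)
(d(7) + 44)**2 = (2*7 + 44)**2 = (14 + 44)**2 = 58**2 = 3364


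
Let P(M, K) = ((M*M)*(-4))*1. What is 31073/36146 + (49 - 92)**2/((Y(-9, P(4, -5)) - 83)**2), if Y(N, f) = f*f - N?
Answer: 251359360643/292357595332 ≈ 0.85977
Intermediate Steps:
P(M, K) = -4*M**2 (P(M, K) = (M**2*(-4))*1 = -4*M**2*1 = -4*M**2)
Y(N, f) = f**2 - N
31073/36146 + (49 - 92)**2/((Y(-9, P(4, -5)) - 83)**2) = 31073/36146 + (49 - 92)**2/((((-4*4**2)**2 - 1*(-9)) - 83)**2) = 31073*(1/36146) + (-43)**2/((((-4*16)**2 + 9) - 83)**2) = 31073/36146 + 1849/((((-64)**2 + 9) - 83)**2) = 31073/36146 + 1849/(((4096 + 9) - 83)**2) = 31073/36146 + 1849/((4105 - 83)**2) = 31073/36146 + 1849/(4022**2) = 31073/36146 + 1849/16176484 = 251359360643/292357595332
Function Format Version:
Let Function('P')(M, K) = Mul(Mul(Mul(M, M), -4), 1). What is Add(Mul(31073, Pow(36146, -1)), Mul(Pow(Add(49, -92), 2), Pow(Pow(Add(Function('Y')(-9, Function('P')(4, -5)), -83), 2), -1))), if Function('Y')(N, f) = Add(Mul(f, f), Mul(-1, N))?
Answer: Rational(251359360643, 292357595332) ≈ 0.85977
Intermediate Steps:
Function('P')(M, K) = Mul(-4, Pow(M, 2)) (Function('P')(M, K) = Mul(Mul(Pow(M, 2), -4), 1) = Mul(Mul(-4, Pow(M, 2)), 1) = Mul(-4, Pow(M, 2)))
Function('Y')(N, f) = Add(Pow(f, 2), Mul(-1, N))
Add(Mul(31073, Pow(36146, -1)), Mul(Pow(Add(49, -92), 2), Pow(Pow(Add(Function('Y')(-9, Function('P')(4, -5)), -83), 2), -1))) = Add(Mul(31073, Pow(36146, -1)), Mul(Pow(Add(49, -92), 2), Pow(Pow(Add(Add(Pow(Mul(-4, Pow(4, 2)), 2), Mul(-1, -9)), -83), 2), -1))) = Add(Mul(31073, Rational(1, 36146)), Mul(Pow(-43, 2), Pow(Pow(Add(Add(Pow(Mul(-4, 16), 2), 9), -83), 2), -1))) = Add(Rational(31073, 36146), Mul(1849, Pow(Pow(Add(Add(Pow(-64, 2), 9), -83), 2), -1))) = Add(Rational(31073, 36146), Mul(1849, Pow(Pow(Add(Add(4096, 9), -83), 2), -1))) = Add(Rational(31073, 36146), Mul(1849, Pow(Pow(Add(4105, -83), 2), -1))) = Add(Rational(31073, 36146), Mul(1849, Pow(Pow(4022, 2), -1))) = Add(Rational(31073, 36146), Mul(1849, Pow(16176484, -1))) = Add(Rational(31073, 36146), Mul(1849, Rational(1, 16176484))) = Add(Rational(31073, 36146), Rational(1849, 16176484)) = Rational(251359360643, 292357595332)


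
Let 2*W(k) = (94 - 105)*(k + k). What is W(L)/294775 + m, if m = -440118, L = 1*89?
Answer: -129735784429/294775 ≈ -4.4012e+5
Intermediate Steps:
L = 89
W(k) = -11*k (W(k) = ((94 - 105)*(k + k))/2 = (-22*k)/2 = -11*k)
W(L)/294775 + m = -11*89/294775 - 440118 = -979*1/294775 - 440118 = -979/294775 - 440118 = -129735784429/294775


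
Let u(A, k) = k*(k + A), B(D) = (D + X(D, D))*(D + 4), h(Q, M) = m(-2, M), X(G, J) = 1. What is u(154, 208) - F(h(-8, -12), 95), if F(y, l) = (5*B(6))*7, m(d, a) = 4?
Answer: 72846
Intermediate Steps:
h(Q, M) = 4
B(D) = (1 + D)*(4 + D) (B(D) = (D + 1)*(D + 4) = (1 + D)*(4 + D))
u(A, k) = k*(A + k)
F(y, l) = 2450 (F(y, l) = (5*(4 + 6² + 5*6))*7 = (5*(4 + 36 + 30))*7 = (5*70)*7 = 350*7 = 2450)
u(154, 208) - F(h(-8, -12), 95) = 208*(154 + 208) - 1*2450 = 208*362 - 2450 = 75296 - 2450 = 72846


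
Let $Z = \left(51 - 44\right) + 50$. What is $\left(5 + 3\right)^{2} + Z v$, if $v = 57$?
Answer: $3313$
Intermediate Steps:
$Z = 57$ ($Z = 7 + 50 = 57$)
$\left(5 + 3\right)^{2} + Z v = \left(5 + 3\right)^{2} + 57 \cdot 57 = 8^{2} + 3249 = 64 + 3249 = 3313$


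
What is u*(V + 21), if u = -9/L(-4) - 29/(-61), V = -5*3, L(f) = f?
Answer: 1995/122 ≈ 16.352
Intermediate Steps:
V = -15
u = 665/244 (u = -9/(-4) - 29/(-61) = -9*(-¼) - 29*(-1/61) = 9/4 + 29/61 = 665/244 ≈ 2.7254)
u*(V + 21) = 665*(-15 + 21)/244 = (665/244)*6 = 1995/122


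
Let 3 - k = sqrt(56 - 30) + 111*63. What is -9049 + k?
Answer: -16039 - sqrt(26) ≈ -16044.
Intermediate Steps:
k = -6990 - sqrt(26) (k = 3 - (sqrt(56 - 30) + 111*63) = 3 - (sqrt(26) + 6993) = 3 - (6993 + sqrt(26)) = 3 + (-6993 - sqrt(26)) = -6990 - sqrt(26) ≈ -6995.1)
-9049 + k = -9049 + (-6990 - sqrt(26)) = -16039 - sqrt(26)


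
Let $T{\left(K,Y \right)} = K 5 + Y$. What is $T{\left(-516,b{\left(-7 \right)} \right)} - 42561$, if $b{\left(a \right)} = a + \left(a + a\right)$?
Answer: $-45162$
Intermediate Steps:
$b{\left(a \right)} = 3 a$ ($b{\left(a \right)} = a + 2 a = 3 a$)
$T{\left(K,Y \right)} = Y + 5 K$ ($T{\left(K,Y \right)} = 5 K + Y = Y + 5 K$)
$T{\left(-516,b{\left(-7 \right)} \right)} - 42561 = \left(3 \left(-7\right) + 5 \left(-516\right)\right) - 42561 = \left(-21 - 2580\right) - 42561 = -2601 - 42561 = -45162$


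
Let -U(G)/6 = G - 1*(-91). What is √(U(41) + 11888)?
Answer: 2*√2774 ≈ 105.34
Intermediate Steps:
U(G) = -546 - 6*G (U(G) = -6*(G - 1*(-91)) = -6*(G + 91) = -6*(91 + G) = -546 - 6*G)
√(U(41) + 11888) = √((-546 - 6*41) + 11888) = √((-546 - 246) + 11888) = √(-792 + 11888) = √11096 = 2*√2774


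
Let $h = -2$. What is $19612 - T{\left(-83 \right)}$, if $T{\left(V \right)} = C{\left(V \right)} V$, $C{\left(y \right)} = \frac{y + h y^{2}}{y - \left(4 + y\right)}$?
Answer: $\frac{1228911}{4} \approx 3.0723 \cdot 10^{5}$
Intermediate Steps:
$C{\left(y \right)} = \frac{y^{2}}{2} - \frac{y}{4}$ ($C{\left(y \right)} = \frac{y - 2 y^{2}}{y - \left(4 + y\right)} = \frac{y - 2 y^{2}}{-4} = \left(y - 2 y^{2}\right) \left(- \frac{1}{4}\right) = \frac{y^{2}}{2} - \frac{y}{4}$)
$T{\left(V \right)} = \frac{V^{2} \left(-1 + 2 V\right)}{4}$ ($T{\left(V \right)} = \frac{V \left(-1 + 2 V\right)}{4} V = \frac{V^{2} \left(-1 + 2 V\right)}{4}$)
$19612 - T{\left(-83 \right)} = 19612 - \frac{\left(-83\right)^{2} \left(-1 + 2 \left(-83\right)\right)}{4} = 19612 - \frac{1}{4} \cdot 6889 \left(-1 - 166\right) = 19612 - \frac{1}{4} \cdot 6889 \left(-167\right) = 19612 - - \frac{1150463}{4} = 19612 + \frac{1150463}{4} = \frac{1228911}{4}$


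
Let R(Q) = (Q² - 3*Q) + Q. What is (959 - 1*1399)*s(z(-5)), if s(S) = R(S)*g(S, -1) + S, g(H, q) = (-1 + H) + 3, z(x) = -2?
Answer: 880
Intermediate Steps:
g(H, q) = 2 + H
R(Q) = Q² - 2*Q
s(S) = S + S*(-2 + S)*(2 + S) (s(S) = (S*(-2 + S))*(2 + S) + S = S*(-2 + S)*(2 + S) + S = S + S*(-2 + S)*(2 + S))
(959 - 1*1399)*s(z(-5)) = (959 - 1*1399)*(-2*(-3 + (-2)²)) = (959 - 1399)*(-2*(-3 + 4)) = -(-880) = -440*(-2) = 880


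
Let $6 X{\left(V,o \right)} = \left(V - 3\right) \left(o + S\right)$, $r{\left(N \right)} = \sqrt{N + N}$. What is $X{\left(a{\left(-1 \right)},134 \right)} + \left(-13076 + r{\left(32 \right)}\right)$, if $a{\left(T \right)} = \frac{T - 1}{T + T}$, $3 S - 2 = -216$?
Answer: $- \frac{117800}{9} \approx -13089.0$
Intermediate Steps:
$S = - \frac{214}{3}$ ($S = \frac{2}{3} + \frac{1}{3} \left(-216\right) = \frac{2}{3} - 72 = - \frac{214}{3} \approx -71.333$)
$r{\left(N \right)} = \sqrt{2} \sqrt{N}$ ($r{\left(N \right)} = \sqrt{2 N} = \sqrt{2} \sqrt{N}$)
$a{\left(T \right)} = \frac{-1 + T}{2 T}$
$X{\left(V,o \right)} = \frac{\left(-3 + V\right) \left(- \frac{214}{3} + o\right)}{6}$ ($X{\left(V,o \right)} = \frac{\left(V - 3\right) \left(o - \frac{214}{3}\right)}{6} = \frac{\left(-3 + V\right) \left(- \frac{214}{3} + o\right)}{6}$)
$X{\left(a{\left(-1 \right)},134 \right)} + \left(-13076 + r{\left(32 \right)}\right) = \left(\frac{107}{3} - \frac{107 \frac{-1 - 1}{2 \left(-1\right)}}{9} - 67 + \frac{1}{6} \frac{-1 - 1}{2 \left(-1\right)} 134\right) - \left(13076 - \sqrt{2} \sqrt{32}\right) = \left(\frac{107}{3} - \frac{107 \cdot \frac{1}{2} \left(-1\right) \left(-2\right)}{9} - 67 + \frac{1}{6} \cdot \frac{1}{2} \left(-1\right) \left(-2\right) 134\right) - \left(13076 - \sqrt{2} \cdot 4 \sqrt{2}\right) = \left(\frac{107}{3} - \frac{107}{9} - 67 + \frac{1}{6} \cdot 1 \cdot 134\right) + \left(-13076 + 8\right) = \left(\frac{107}{3} - \frac{107}{9} - 67 + \frac{67}{3}\right) - 13068 = - \frac{188}{9} - 13068 = - \frac{117800}{9}$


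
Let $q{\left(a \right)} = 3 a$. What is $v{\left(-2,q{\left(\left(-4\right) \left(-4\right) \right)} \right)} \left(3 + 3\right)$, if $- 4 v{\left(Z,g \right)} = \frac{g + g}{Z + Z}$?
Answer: $36$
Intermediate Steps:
$v{\left(Z,g \right)} = - \frac{g}{4 Z}$ ($v{\left(Z,g \right)} = - \frac{\left(g + g\right) \frac{1}{Z + Z}}{4} = - \frac{2 g \frac{1}{2 Z}}{4} = - \frac{g \frac{1}{Z}}{4} = - \frac{g}{4 Z}$)
$v{\left(-2,q{\left(\left(-4\right) \left(-4\right) \right)} \right)} \left(3 + 3\right) = - \frac{3 \left(\left(-4\right) \left(-4\right)\right)}{4 \left(-2\right)} \left(3 + 3\right) = \left(- \frac{1}{4}\right) 3 \cdot 16 \left(- \frac{1}{2}\right) 6 = \left(- \frac{1}{4}\right) 48 \left(- \frac{1}{2}\right) 6 = 6 \cdot 6 = 36$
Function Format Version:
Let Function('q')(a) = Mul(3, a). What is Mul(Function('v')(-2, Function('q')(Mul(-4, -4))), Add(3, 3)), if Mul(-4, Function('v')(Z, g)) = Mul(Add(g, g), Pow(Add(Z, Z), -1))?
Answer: 36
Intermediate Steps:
Function('v')(Z, g) = Mul(Rational(-1, 4), g, Pow(Z, -1)) (Function('v')(Z, g) = Mul(Rational(-1, 4), Mul(Add(g, g), Pow(Add(Z, Z), -1))) = Mul(Rational(-1, 4), Mul(Mul(2, g), Pow(Mul(2, Z), -1))) = Mul(Rational(-1, 4), Mul(Mul(2, g), Mul(Rational(1, 2), Pow(Z, -1)))) = Mul(Rational(-1, 4), Mul(g, Pow(Z, -1))) = Mul(Rational(-1, 4), g, Pow(Z, -1)))
Mul(Function('v')(-2, Function('q')(Mul(-4, -4))), Add(3, 3)) = Mul(Mul(Rational(-1, 4), Mul(3, Mul(-4, -4)), Pow(-2, -1)), Add(3, 3)) = Mul(Mul(Rational(-1, 4), Mul(3, 16), Rational(-1, 2)), 6) = Mul(Mul(Rational(-1, 4), 48, Rational(-1, 2)), 6) = Mul(6, 6) = 36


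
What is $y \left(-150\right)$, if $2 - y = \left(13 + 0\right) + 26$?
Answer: $5550$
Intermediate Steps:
$y = -37$ ($y = 2 - \left(\left(13 + 0\right) + 26\right) = 2 - \left(13 + 26\right) = 2 - 39 = -37$)
$y \left(-150\right) = \left(-37\right) \left(-150\right) = 5550$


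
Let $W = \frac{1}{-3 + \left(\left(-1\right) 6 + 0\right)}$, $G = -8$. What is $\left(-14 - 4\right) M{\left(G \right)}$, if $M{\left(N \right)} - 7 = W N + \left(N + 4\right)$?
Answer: $-70$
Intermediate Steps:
$W = - \frac{1}{9}$ ($W = \frac{1}{-3 + \left(-6 + 0\right)} = \frac{1}{-3 - 6} = \frac{1}{-9} = - \frac{1}{9} \approx -0.11111$)
$M{\left(N \right)} = 11 + \frac{8 N}{9}$ ($M{\left(N \right)} = 7 + \left(- \frac{N}{9} + \left(N + 4\right)\right) = 7 + \left(- \frac{N}{9} + \left(4 + N\right)\right) = 7 + \left(4 + \frac{8 N}{9}\right) = 11 + \frac{8 N}{9}$)
$\left(-14 - 4\right) M{\left(G \right)} = \left(-14 - 4\right) \left(11 + \frac{8}{9} \left(-8\right)\right) = - 18 \left(11 - \frac{64}{9}\right) = \left(-18\right) \frac{35}{9} = -70$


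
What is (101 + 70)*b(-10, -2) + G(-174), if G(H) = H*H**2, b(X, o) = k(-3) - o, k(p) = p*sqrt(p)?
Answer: -5267682 - 513*I*sqrt(3) ≈ -5.2677e+6 - 888.54*I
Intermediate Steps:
k(p) = p**(3/2)
b(X, o) = -o - 3*I*sqrt(3) (b(X, o) = (-3)**(3/2) - o = -3*I*sqrt(3) - o = -o - 3*I*sqrt(3))
G(H) = H**3
(101 + 70)*b(-10, -2) + G(-174) = (101 + 70)*(-1*(-2) - 3*I*sqrt(3)) + (-174)**3 = 171*(2 - 3*I*sqrt(3)) - 5268024 = (342 - 513*I*sqrt(3)) - 5268024 = -5267682 - 513*I*sqrt(3)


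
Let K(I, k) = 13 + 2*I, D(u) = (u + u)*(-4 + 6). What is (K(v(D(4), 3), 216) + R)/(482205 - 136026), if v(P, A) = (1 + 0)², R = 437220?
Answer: 145745/115393 ≈ 1.2630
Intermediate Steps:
D(u) = 4*u (D(u) = (2*u)*2 = 4*u)
v(P, A) = 1 (v(P, A) = 1² = 1)
(K(v(D(4), 3), 216) + R)/(482205 - 136026) = ((13 + 2*1) + 437220)/(482205 - 136026) = ((13 + 2) + 437220)/346179 = (15 + 437220)*(1/346179) = 437235*(1/346179) = 145745/115393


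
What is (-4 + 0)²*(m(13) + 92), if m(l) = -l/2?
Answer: 1368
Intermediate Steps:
m(l) = -l/2
(-4 + 0)²*(m(13) + 92) = (-4 + 0)²*(-½*13 + 92) = (-4)²*(-13/2 + 92) = 16*(171/2) = 1368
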